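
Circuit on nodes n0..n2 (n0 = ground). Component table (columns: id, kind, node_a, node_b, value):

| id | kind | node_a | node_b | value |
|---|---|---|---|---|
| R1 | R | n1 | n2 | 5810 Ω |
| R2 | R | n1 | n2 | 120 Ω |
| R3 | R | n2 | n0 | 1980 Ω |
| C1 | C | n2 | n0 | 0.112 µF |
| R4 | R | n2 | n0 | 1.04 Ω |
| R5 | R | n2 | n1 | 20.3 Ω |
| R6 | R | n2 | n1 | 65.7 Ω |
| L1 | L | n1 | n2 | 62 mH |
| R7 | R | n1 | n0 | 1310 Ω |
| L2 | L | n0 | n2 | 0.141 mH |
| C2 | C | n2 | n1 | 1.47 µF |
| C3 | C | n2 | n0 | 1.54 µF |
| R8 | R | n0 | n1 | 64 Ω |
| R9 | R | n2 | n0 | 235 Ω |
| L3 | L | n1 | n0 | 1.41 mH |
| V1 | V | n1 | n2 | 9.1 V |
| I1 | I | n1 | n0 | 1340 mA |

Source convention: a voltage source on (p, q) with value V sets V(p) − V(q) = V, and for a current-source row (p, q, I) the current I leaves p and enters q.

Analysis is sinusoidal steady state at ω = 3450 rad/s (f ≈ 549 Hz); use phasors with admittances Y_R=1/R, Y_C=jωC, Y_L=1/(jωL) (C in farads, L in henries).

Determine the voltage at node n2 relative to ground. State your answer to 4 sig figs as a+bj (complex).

-0.9388-0.2512j V

Element admittances at ω=3450 rad/s:
  Y(R1) = 0.0001721+0.000j S between n1,n2
  Y(R2) = 0.008333+0.000j S between n1,n2
  Y(R3) = 0.0005051+0.000j S between n2,n0
  Y(C1) = 0.000+0.0003864j S between n2,n0
  Y(R4) = 0.9615+0.000j S between n2,n0
  Y(R5) = 0.04926+0.000j S between n2,n1
  Y(R6) = 0.01522+0.000j S between n2,n1
  Y(L1) = 0.000-0.004675j S between n1,n2
  Y(R7) = 0.0007634+0.000j S between n1,n0
  Y(L2) = 0.000-2.056j S between n0,n2
  Y(C2) = 0.000+0.005071j S between n2,n1
  Y(C3) = 0.000+0.005313j S between n2,n0
  Y(R8) = 0.01562+0.000j S between n0,n1
  Y(R9) = 0.004255+0.000j S between n2,n0
  Y(L3) = 0.000-0.2056j S between n1,n0
  V1: constraint V(n1)−V(n2) = 9.1
  I1: injects 1.34 A into n0 (from n1)
Assemble and solve the 3×3 MNA system:
  V(n1)=8.161-0.2512j  V(n2)=-0.9388-0.2512j
  i(V1)=-2.086+1.678j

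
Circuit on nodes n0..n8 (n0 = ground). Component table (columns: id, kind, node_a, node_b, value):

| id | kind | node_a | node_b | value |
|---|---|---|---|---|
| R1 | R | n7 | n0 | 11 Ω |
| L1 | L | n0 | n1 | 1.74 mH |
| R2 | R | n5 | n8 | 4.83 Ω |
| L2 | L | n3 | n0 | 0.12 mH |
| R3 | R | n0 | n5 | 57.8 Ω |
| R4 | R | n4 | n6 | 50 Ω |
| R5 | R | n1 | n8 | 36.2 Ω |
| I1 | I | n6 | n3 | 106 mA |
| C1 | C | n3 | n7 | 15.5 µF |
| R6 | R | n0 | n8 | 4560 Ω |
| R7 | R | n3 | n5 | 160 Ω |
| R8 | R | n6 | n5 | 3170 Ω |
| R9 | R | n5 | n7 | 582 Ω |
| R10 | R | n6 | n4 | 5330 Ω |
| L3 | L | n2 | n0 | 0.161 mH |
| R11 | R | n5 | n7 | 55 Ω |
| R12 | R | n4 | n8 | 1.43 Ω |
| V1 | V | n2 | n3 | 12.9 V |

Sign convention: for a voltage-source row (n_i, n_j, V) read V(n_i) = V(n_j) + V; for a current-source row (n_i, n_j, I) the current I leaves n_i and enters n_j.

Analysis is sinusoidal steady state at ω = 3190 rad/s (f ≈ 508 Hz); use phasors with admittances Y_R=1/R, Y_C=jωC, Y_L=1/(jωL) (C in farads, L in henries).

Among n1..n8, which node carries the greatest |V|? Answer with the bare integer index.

Apply KCL at each of the 8 non-ground nodes and solve the resulting linear system.
Node n1: branches {L1, R5} → V_1 = 0.04610-0.3797j
Node n2: branches {L3, V1} → V_2 = 7.346+0.05016j
Node n3: branches {L2, I1, C1, R7, V1} → V_3 = -5.554+0.05016j
Node n4: branches {R4, R10, R12} → V_4 = -2.579-0.6804j
Node n5: branches {R2, R3, R7, R8, R9, R11} → V_5 = -2.260-0.7212j
Node n6: branches {R4, I1, R8, R10} → V_6 = -7.744-0.6810j
Node n7: branches {R1, C1, R9, R11} → V_7 = -1.327-2.015j
Node n8: branches {R2, R5, R6, R12} → V_8 = -2.430-0.6804j
Source currents: i(V1)=-0.09767+14.30j

6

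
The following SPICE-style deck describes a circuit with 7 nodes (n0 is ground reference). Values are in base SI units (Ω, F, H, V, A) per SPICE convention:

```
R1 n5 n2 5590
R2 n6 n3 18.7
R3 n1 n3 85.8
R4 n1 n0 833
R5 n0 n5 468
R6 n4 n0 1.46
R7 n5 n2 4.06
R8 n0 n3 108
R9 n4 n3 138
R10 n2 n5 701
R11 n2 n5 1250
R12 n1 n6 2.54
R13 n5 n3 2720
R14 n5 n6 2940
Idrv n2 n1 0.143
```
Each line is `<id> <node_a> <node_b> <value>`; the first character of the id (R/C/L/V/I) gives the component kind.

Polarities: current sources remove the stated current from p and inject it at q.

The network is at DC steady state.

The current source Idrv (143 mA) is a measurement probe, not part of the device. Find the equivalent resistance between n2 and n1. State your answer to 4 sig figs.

R_eq = 398.3 Ω

Apply KCL at each of the 6 non-ground nodes and solve the resulting linear system.
Node n1: branches {R3, R4, R12, Idrv} → V_1 = 7.749
Node n2: branches {R1, R7, R10, R11, Idrv} → V_2 = -49.21
Node n3: branches {R2, R3, R8, R9, R13} → V_3 = 5.759
Node n4: branches {R6, R9} → V_4 = 0.06029
Node n5: branches {R1, R5, R7, R10, R11, R13, R14} → V_5 = -48.63
Node n6: branches {R2, R12, R14} → V_6 = 7.468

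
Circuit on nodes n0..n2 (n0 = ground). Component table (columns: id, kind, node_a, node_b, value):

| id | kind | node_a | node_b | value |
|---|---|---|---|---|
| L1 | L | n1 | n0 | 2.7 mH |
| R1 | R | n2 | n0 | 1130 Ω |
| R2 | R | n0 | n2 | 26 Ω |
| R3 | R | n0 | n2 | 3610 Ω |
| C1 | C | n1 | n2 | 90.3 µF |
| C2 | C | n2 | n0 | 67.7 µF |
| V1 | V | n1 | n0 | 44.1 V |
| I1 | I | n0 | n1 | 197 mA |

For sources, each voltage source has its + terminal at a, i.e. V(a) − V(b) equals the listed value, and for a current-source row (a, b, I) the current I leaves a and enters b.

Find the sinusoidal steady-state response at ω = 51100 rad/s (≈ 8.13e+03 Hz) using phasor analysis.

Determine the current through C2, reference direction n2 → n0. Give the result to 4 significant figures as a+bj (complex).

-0.4279+87.19j A

Element admittances at ω=51100 rad/s:
  Y(L1) = 0.000-0.007248j S between n1,n0
  Y(R1) = 0.0008850+0.000j S between n2,n0
  Y(R2) = 0.03846+0.000j S between n0,n2
  Y(R3) = 0.0002770+0.000j S between n0,n2
  Y(C1) = 0.000+4.614j S between n1,n2
  Y(C2) = 0.000+3.459j S between n2,n0
  V1: constraint V(n1)−V(n0) = 44.1
  I1: injects 0.197 A into n1 (from n0)
Assemble and solve the 3×3 MNA system:
  V(n1)=44.10+0.000j  V(n2)=25.20+0.1237j
  i(V1)=-0.3737-86.88j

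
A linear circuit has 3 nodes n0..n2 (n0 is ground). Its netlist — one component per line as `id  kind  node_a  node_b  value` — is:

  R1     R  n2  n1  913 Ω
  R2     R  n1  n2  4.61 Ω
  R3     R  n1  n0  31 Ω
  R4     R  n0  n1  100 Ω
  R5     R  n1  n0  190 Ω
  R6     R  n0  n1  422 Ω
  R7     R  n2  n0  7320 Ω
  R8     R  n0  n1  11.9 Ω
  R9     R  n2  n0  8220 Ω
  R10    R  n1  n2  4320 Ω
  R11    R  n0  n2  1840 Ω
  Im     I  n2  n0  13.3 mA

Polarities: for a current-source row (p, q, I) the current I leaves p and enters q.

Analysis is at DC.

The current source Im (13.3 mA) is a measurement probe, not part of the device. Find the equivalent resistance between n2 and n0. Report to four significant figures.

Element admittances at DC:
  Y(R1) = 0.001095 S between n2,n1
  Y(R2) = 0.2169 S between n1,n2
  Y(R3) = 0.03226 S between n1,n0
  Y(R4) = 0.01000 S between n0,n1
  Y(R5) = 0.005263 S between n1,n0
  Y(R6) = 0.002370 S between n0,n1
  Y(R7) = 0.0001366 S between n2,n0
  Y(R8) = 0.08403 S between n0,n1
  Y(R9) = 0.0001217 S between n2,n0
  Y(R10) = 0.0002315 S between n1,n2
  Y(R11) = 0.0005435 S between n0,n2
  Im: injects 0.0133 A into n0 (from n2)
Assemble and solve the 2×2 MNA system:
  V(n1)=-0.09836  V(n2)=-0.1587

R_eq = 11.93 Ω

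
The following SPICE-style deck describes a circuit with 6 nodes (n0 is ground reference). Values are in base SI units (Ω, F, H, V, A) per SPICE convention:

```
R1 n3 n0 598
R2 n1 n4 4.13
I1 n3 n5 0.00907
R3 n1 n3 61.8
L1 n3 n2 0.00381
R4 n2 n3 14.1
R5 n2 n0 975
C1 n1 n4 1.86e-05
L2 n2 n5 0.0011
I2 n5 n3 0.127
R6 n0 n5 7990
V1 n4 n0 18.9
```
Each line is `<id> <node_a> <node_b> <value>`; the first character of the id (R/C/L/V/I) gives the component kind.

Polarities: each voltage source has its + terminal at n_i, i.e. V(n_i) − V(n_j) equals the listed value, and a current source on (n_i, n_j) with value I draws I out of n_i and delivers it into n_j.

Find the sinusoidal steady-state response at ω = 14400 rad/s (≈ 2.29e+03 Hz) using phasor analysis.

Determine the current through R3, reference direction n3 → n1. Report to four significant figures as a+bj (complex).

-0.04349+0.0004252j A

Apply KCL at each of the 5 non-ground nodes and solve the resulting linear system.
Node n1: branches {R2, R3, C1} → V_1 = 18.82+0.09015j
Node n2: branches {L1, R4, R5, L2} → V_2 = 14.35-0.3324j
Node n3: branches {R1, I1, R3, L1, R4, I2} → V_3 = 16.13+0.1164j
Node n4: branches {R2, C1, V1} → V_4 = 18.90+0.000j
Node n5: branches {I1, L2, I2, R6} → V_5 = 14.35-2.229j
Source currents: i(V1)=-0.04349+0.0004252j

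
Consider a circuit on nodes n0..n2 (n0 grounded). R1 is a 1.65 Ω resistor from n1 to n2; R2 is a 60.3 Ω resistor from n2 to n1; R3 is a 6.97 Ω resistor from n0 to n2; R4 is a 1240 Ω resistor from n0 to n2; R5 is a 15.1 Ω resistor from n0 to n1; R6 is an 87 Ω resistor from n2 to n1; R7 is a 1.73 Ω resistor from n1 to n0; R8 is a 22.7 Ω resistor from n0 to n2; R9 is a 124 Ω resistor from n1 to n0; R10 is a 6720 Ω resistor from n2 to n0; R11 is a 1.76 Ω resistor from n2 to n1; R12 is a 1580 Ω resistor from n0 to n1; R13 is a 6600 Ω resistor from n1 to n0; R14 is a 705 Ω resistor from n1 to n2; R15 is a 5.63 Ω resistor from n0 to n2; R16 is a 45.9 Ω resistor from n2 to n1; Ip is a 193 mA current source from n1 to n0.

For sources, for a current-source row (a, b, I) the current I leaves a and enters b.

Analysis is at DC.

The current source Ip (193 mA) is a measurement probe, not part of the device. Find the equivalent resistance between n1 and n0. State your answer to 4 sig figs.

Element admittances at DC:
  Y(R1) = 0.6061 S between n1,n2
  Y(R2) = 0.01658 S between n2,n1
  Y(R3) = 0.1435 S between n0,n2
  Y(R4) = 0.0008065 S between n0,n2
  Y(R5) = 0.06623 S between n0,n1
  Y(R6) = 0.01149 S between n2,n1
  Y(R7) = 0.5780 S between n1,n0
  Y(R8) = 0.04405 S between n0,n2
  Y(R9) = 0.008065 S between n1,n0
  Y(R10) = 0.0001488 S between n2,n0
  Y(R11) = 0.5682 S between n2,n1
  Y(R12) = 0.0006329 S between n0,n1
  Y(R13) = 0.0001515 S between n1,n0
  Y(R14) = 0.001418 S between n1,n2
  Y(R15) = 0.1776 S between n0,n2
  Y(R16) = 0.02179 S between n2,n1
  Ip: injects 0.193 A into n0 (from n1)
Assemble and solve the 2×2 MNA system:
  V(n1)=-0.2064  V(n2)=-0.1589

R_eq = 1.070 Ω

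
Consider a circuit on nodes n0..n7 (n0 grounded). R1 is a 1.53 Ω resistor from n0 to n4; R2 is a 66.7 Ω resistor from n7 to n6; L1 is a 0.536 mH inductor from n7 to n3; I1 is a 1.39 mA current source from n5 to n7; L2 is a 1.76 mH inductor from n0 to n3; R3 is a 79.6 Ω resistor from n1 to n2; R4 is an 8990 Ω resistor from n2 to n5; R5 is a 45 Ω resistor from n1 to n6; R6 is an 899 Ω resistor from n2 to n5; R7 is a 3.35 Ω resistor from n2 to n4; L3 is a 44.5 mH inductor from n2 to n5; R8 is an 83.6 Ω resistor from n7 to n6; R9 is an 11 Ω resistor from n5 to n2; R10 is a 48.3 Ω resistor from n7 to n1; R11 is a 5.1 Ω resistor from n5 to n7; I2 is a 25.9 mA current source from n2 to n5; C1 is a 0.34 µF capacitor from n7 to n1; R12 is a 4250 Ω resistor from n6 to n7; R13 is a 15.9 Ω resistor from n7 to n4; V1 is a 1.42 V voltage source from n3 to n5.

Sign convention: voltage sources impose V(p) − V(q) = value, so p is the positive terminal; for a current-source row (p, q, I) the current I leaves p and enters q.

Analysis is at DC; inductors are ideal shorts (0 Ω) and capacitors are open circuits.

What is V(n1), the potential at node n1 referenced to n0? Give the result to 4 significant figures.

-0.3921 V

MNA unknowns: 7 node voltages V₁..V_7 plus 4 source currents (L1, L2, L3, V1)
R1: Y=0.6536 on G[0,4]
R2: Y=0.01499 on G[7,6]
L1: row V7−V3=0, i_L1 at 7,3
I1: z[5]−=0.00139, z[7]+=0.00139
L2: row V0−V3=0, i_L2 at 0,3
R3: Y=0.01256 on G[1,2]
R4: Y=0.0001112 on G[2,5]
R5: Y=0.02222 on G[1,6]
R6: Y=0.001112 on G[2,5]
R7: Y=0.2985 on G[2,4]
L3: row V2−V5=0, i_L3 at 2,5
R8: Y=0.01196 on G[7,6]
R9: Y=0.09091 on G[5,2]
R10: Y=0.02070 on G[7,1]
R11: Y=0.1961 on G[5,7]
I2: z[2]−=0.0259, z[5]+=0.0259
C1: Y=0.000 on G[7,1]
R12: Y=0.0002353 on G[6,7]
R13: Y=0.06289 on G[7,4]
V1: row V3−V5=1.42, i_V1 at 3,5
solve → V1=-0.3921, V2=-1.420, V3=0.000, V4=-0.4176, V5=-1.420, V6=-0.1763, V7=0.000
aux → i_L1=-0.3162, i_L2=-0.2730, i_L3=0.2862, i_V1=-0.5892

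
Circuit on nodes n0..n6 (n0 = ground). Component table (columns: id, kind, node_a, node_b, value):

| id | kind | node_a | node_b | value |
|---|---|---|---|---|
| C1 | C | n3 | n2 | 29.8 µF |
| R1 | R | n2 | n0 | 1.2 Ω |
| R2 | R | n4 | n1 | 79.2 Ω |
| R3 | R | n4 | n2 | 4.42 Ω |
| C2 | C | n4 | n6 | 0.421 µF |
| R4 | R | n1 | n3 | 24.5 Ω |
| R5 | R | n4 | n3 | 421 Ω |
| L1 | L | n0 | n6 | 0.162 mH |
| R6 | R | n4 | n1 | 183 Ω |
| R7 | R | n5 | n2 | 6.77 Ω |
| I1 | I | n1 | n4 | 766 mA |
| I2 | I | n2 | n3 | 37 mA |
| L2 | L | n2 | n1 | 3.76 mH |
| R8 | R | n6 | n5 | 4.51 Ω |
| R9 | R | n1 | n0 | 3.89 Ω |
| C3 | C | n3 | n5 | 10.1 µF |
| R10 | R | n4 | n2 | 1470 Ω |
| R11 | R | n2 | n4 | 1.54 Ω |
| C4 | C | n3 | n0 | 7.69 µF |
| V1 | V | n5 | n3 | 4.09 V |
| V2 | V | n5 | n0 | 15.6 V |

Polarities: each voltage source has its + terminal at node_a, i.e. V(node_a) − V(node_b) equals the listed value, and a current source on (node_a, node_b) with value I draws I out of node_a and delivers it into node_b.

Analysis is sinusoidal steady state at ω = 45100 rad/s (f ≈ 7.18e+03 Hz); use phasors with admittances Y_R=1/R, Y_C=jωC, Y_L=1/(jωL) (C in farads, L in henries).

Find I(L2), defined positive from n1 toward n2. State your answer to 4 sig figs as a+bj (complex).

-0.02396+0.05215j A

Element admittances at ω=45100 rad/s:
  Y(C1) = 0.000+1.344j S between n3,n2
  Y(R1) = 0.8333+0.000j S between n2,n0
  Y(R2) = 0.01263+0.000j S between n4,n1
  Y(R3) = 0.2262+0.000j S between n4,n2
  Y(C2) = 0.000+0.01899j S between n4,n6
  Y(R4) = 0.04082+0.000j S between n1,n3
  Y(R5) = 0.002375+0.000j S between n4,n3
  Y(L1) = 0.000-0.1369j S between n0,n6
  Y(R6) = 0.005464+0.000j S between n4,n1
  Y(R7) = 0.1477+0.000j S between n5,n2
  I1: injects 0.766 A into n4 (from n1)
  I2: injects 0.037 A into n3 (from n2)
  Y(L2) = 0.000-0.005897j S between n2,n1
  Y(R8) = 0.2217+0.000j S between n6,n5
  Y(R9) = 0.2571+0.000j S between n1,n0
  Y(C3) = 0.000+0.4555j S between n3,n5
  Y(R10) = 0.0006803+0.000j S between n4,n2
  Y(R11) = 0.6494+0.000j S between n2,n4
  Y(C4) = 0.000+0.3468j S between n3,n0
  V1: constraint V(n5)−V(n3) = 4.09
  V2: constraint V(n5)−V(n0) = 15.6
Assemble and solve the 8×8 MNA system:
  V(n1)=-0.3389+0.06918j  V(n2)=8.505+4.133j  V(n3)=11.51+0.000j  V(n4)=9.129+4.091j  V(n5)=15.60+0.000j  V(n6)=11.57+6.930j
  i(V1)=6.006+6.155j  i(V2)=-7.949-5.871j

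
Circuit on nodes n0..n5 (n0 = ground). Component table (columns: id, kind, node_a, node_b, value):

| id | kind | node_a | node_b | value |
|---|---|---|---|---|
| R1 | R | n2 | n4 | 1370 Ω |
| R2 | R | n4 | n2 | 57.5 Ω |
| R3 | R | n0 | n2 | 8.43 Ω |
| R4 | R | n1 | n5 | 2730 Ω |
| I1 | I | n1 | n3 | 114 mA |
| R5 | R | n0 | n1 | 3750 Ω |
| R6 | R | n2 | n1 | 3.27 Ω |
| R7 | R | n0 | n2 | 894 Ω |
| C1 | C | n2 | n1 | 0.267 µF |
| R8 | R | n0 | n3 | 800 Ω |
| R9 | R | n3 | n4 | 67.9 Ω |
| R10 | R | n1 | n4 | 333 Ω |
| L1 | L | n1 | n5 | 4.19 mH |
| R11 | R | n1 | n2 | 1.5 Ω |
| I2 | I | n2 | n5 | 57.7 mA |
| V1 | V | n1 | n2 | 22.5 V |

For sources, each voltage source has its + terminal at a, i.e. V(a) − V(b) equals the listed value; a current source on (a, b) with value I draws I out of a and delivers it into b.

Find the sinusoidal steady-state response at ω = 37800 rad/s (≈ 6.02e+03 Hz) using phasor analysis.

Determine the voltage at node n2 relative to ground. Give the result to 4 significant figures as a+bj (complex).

Element admittances at ω=37800 rad/s:
  Y(R1) = 0.0007299+0.000j S between n2,n4
  Y(R2) = 0.01739+0.000j S between n4,n2
  Y(R3) = 0.1186+0.000j S between n0,n2
  Y(R4) = 0.0003663+0.000j S between n1,n5
  I1: injects 0.114 A into n3 (from n1)
  Y(R5) = 0.0002667+0.000j S between n0,n1
  Y(R6) = 0.3058+0.000j S between n2,n1
  Y(R7) = 0.001119+0.000j S between n0,n2
  Y(C1) = 0.000+0.01009j S between n2,n1
  Y(R8) = 0.001250+0.000j S between n0,n3
  Y(R9) = 0.01473+0.000j S between n3,n4
  Y(R10) = 0.003003+0.000j S between n1,n4
  Y(L1) = 0.000-0.006314j S between n1,n5
  Y(R11) = 0.6667+0.000j S between n1,n2
  I2: injects 0.0577 A into n5 (from n2)
  V1: constraint V(n1)−V(n2) = 22.5
Assemble and solve the 6×6 MNA system:
  V(n1)=22.30+0.000j  V(n2)=-0.1969+0.000j  V(n3)=14.11+0.000j  V(n4)=7.564+0.000j  V(n5)=22.83+9.108j
  i(V1)=-21.99-0.2271j

-0.1969+0.000j V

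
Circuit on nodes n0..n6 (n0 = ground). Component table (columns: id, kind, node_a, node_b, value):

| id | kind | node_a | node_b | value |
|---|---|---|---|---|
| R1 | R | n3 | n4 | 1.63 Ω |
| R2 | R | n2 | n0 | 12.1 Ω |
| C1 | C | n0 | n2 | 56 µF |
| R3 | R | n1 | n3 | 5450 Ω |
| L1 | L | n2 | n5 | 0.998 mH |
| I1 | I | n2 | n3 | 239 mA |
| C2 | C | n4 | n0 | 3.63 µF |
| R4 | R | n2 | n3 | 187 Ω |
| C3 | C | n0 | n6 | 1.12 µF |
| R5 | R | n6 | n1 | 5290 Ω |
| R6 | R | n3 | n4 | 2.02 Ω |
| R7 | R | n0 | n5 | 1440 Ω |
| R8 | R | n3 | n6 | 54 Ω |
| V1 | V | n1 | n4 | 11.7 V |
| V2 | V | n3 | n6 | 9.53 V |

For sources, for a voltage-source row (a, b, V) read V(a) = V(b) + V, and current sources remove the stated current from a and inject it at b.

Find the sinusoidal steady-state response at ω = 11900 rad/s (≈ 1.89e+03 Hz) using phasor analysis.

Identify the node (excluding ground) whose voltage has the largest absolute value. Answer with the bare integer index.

Apply KCL at each of the 6 non-ground nodes and solve the resulting linear system.
Node n1: branches {R3, R5, V1} → V_1 = 14.31-3.983j
Node n2: branches {R2, C1, L1, I1, R4} → V_2 = -0.07460+0.3265j
Node n3: branches {R1, R3, I1, R4, R6, R8, V2} → V_3 = 2.768-3.882j
Node n4: branches {R1, C2, R6, V1} → V_4 = 2.607-3.983j
Node n5: branches {L1, R7} → V_5 = -0.07190+0.3271j
Node n6: branches {C3, R5, R8, V2} → V_6 = -6.762-3.882j
Source currents: i(V1)=-0.006100+3.784e-05j, i(V2)=-0.1287-0.09010j

1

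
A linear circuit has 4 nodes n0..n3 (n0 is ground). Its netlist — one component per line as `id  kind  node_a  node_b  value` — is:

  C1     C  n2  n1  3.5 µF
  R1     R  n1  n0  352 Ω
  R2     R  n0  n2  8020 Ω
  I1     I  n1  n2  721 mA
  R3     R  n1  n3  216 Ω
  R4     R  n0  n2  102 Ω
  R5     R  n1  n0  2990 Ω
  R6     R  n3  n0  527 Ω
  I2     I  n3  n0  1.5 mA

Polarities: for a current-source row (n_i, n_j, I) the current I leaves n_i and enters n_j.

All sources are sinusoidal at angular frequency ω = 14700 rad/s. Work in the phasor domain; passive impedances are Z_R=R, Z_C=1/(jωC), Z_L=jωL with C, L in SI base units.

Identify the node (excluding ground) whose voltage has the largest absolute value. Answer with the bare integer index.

Element admittances at ω=14700 rad/s:
  Y(C1) = 0.000+0.05145j S between n2,n1
  Y(R1) = 0.002841+0.000j S between n1,n0
  Y(R2) = 0.0001247+0.000j S between n0,n2
  I1: injects 0.721 A into n2 (from n1)
  Y(R3) = 0.004630+0.000j S between n1,n3
  Y(R4) = 0.009804+0.000j S between n0,n2
  Y(R5) = 0.0003344+0.000j S between n1,n0
  Y(R6) = 0.001898+0.000j S between n3,n0
  I2: injects 0.0015 A into n0 (from n3)
Assemble and solve the 3×3 MNA system:
  V(n1)=-0.6535+9.604j  V(n2)=0.1904-4.373j  V(n3)=-0.6933+6.812j

1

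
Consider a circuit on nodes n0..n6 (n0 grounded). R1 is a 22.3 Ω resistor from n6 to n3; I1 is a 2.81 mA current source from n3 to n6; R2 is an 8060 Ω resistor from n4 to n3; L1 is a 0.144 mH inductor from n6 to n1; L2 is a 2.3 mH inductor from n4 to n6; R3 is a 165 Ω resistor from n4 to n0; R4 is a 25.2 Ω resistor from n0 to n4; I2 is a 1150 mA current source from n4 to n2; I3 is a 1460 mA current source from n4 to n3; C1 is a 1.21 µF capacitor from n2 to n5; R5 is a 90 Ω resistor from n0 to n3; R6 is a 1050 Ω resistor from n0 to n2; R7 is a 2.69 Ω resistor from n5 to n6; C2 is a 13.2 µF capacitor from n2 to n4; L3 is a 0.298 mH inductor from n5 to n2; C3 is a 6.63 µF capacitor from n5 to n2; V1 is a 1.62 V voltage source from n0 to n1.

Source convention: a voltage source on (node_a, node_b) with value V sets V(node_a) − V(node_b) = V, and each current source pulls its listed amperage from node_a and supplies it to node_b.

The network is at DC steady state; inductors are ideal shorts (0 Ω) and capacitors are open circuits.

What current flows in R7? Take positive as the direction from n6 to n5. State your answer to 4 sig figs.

-1.149 A

MNA unknowns: 6 node voltages V₁..V_6 plus 4 source currents (L1, L2, L3, V1)
R1: Y=0.04484 on G[6,3]
I1: z[3]−=0.00281, z[6]+=0.00281
R2: Y=0.0001241 on G[4,3]
L1: row V6−V1=0, i_L1 at 6,1
L2: row V4−V6=0, i_L2 at 4,6
R3: Y=0.006061 on G[4,0]
R4: Y=0.03968 on G[0,4]
I2: z[4]−=1.15, z[2]+=1.15
I3: z[4]−=1.46, z[3]+=1.46
C1: Y=0.000 on G[2,5]
R5: Y=0.01111 on G[0,3]
R6: Y=0.0009524 on G[0,2]
R7: Y=0.3717 on G[5,6]
C2: Y=0.000 on G[2,4]
L3: row V5−V2=0, i_L3 at 5,2
C3: Y=0.000 on G[5,2]
V1: row V0−V1=1.62, i_V1 at 0,1
solve → V1=-1.620, V2=1.470, V3=24.69, V4=-1.620, V5=1.470, V6=-1.620
aux → i_L1=-0.2016, i_L2=-2.533, i_L3=-1.149, i_V1=0.2016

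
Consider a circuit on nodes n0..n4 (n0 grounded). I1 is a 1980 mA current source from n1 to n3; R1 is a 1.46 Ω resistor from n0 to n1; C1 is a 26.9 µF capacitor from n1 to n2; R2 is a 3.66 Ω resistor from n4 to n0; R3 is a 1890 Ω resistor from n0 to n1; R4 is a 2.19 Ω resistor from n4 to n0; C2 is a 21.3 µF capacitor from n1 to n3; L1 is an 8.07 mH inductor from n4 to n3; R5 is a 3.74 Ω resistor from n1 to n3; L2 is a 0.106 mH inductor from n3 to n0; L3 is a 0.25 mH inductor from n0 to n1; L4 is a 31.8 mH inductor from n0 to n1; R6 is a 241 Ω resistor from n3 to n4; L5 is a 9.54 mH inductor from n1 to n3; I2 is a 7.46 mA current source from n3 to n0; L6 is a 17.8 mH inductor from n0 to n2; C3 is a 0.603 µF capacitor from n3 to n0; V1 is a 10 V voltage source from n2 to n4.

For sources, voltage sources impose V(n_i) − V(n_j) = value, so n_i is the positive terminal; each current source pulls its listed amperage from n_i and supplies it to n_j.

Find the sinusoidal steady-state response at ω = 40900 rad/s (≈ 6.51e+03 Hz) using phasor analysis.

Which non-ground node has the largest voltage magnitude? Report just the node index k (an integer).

Apply KCL at each of the 4 non-ground nodes and solve the resulting linear system.
Node n1: branches {I1, R1, C1, R3, C2, R5, L3, L4, L5} → V_1 = 4.521+3.063j
Node n2: branches {C1, L6, V1} → V_2 = 4.796-0.4402j
Node n3: branches {I1, C2, L1, R5, L2, R6, L5, I2, C3} → V_3 = 6.437+1.895j
Node n4: branches {R2, R4, L1, R6, V1} → V_4 = -5.204-0.4402j
Source currents: i(V1)=-3.854-0.2957j

3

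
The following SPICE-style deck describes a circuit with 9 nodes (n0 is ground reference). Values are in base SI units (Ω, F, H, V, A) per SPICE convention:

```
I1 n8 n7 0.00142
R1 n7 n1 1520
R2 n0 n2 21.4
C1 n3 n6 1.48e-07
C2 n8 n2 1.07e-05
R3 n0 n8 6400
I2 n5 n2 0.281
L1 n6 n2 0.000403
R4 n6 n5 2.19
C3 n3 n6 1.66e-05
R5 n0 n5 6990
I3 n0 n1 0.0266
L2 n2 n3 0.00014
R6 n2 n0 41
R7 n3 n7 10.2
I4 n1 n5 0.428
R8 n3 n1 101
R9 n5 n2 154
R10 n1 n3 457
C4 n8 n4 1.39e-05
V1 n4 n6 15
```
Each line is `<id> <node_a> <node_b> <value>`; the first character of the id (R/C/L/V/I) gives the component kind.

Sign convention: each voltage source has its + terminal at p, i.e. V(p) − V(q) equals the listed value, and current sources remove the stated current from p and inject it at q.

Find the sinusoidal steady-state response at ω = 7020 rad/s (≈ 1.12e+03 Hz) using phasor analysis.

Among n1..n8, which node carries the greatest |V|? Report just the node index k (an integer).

1

Element admittances at ω=7020 rad/s:
  I1: injects 0.00142 A into n7 (from n8)
  Y(R1) = 0.0006579+0.000j S between n7,n1
  Y(R2) = 0.04673+0.000j S between n0,n2
  Y(C1) = 0.000+0.001039j S between n3,n6
  Y(C2) = 0.000+0.07511j S between n8,n2
  Y(R3) = 0.0001563+0.000j S between n0,n8
  I2: injects 0.281 A into n2 (from n5)
  Y(L1) = 0.000-0.3535j S between n6,n2
  Y(R4) = 0.4566+0.000j S between n6,n5
  Y(C3) = 0.000+0.1165j S between n3,n6
  Y(R5) = 0.0001431+0.000j S between n0,n5
  I3: injects 0.0266 A into n1 (from n0)
  Y(L2) = 0.000-1.018j S between n2,n3
  Y(R6) = 0.02439+0.000j S between n2,n0
  Y(R7) = 0.09804+0.000j S between n3,n7
  I4: injects 0.428 A into n5 (from n1)
  Y(R8) = 0.009901+0.000j S between n3,n1
  Y(R9) = 0.006494+0.000j S between n5,n2
  Y(R10) = 0.002188+0.000j S between n1,n3
  Y(C4) = 0.000+0.09758j S between n8,n4
  V1: constraint V(n4)−V(n6) = 15
Assemble and solve the 9×9 MNA system:
  V(n1)=-31.63-0.5736j  V(n2)=0.3417-0.003135j  V(n3)=-0.1300-0.5736j  V(n4)=18.95+0.9611j  V(n5)=4.217+0.9472j  V(n6)=3.952+0.9611j  V(n7)=-0.3256-0.5736j  V(n8)=10.86+0.5597j
  i(V1)=0.03916-0.7899j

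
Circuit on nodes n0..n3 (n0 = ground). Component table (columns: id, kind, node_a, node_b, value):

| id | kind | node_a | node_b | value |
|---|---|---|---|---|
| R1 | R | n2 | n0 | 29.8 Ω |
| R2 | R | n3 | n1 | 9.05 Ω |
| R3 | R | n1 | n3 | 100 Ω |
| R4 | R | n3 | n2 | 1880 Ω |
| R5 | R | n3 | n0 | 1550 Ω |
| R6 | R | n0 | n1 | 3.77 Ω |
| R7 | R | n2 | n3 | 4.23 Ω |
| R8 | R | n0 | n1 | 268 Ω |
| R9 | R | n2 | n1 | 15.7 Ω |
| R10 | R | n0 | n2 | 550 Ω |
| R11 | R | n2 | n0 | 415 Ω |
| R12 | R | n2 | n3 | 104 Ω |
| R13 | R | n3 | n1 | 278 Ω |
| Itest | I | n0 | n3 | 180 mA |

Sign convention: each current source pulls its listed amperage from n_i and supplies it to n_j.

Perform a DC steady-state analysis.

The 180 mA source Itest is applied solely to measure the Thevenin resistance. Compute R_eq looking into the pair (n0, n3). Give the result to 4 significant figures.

R_eq = 7.559 Ω

Element admittances at DC:
  Y(R1) = 0.03356 S between n2,n0
  Y(R2) = 0.1105 S between n3,n1
  Y(R3) = 0.01000 S between n1,n3
  Y(R4) = 0.0005319 S between n3,n2
  Y(R5) = 0.0006452 S between n3,n0
  Y(R6) = 0.2653 S between n0,n1
  Y(R7) = 0.2364 S between n2,n3
  Y(R8) = 0.003731 S between n0,n1
  Y(R9) = 0.06369 S between n2,n1
  Y(R10) = 0.001818 S between n0,n2
  Y(R11) = 0.002410 S between n2,n0
  Y(R12) = 0.009615 S between n2,n3
  Y(R13) = 0.003597 S between n3,n1
  Itest: injects 0.18 A into n3 (from n0)
Assemble and solve the 3×3 MNA system:
  V(n1)=0.5172  V(n2)=1.059  V(n3)=1.361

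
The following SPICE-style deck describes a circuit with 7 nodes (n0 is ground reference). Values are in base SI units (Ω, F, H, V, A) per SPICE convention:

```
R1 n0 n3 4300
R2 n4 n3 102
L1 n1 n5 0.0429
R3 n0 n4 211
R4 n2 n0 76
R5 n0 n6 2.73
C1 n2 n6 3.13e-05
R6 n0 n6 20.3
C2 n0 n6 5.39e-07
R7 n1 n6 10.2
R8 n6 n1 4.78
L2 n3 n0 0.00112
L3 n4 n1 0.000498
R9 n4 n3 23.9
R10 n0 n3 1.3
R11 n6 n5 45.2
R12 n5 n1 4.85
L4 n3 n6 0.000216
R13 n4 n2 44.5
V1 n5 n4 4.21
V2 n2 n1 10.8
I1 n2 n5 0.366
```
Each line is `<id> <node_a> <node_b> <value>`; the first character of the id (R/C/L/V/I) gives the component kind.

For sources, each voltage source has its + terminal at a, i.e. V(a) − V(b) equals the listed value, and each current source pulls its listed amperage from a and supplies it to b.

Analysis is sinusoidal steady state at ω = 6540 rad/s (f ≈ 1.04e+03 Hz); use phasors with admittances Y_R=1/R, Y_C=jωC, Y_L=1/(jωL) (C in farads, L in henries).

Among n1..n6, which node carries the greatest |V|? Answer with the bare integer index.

Element admittances at ω=6540 rad/s:
  Y(R1) = 0.0002326+0.000j S between n0,n3
  Y(R2) = 0.009804+0.000j S between n4,n3
  Y(L1) = 0.000-0.003564j S between n1,n5
  Y(R3) = 0.004739+0.000j S between n0,n4
  Y(R4) = 0.01316+0.000j S between n2,n0
  Y(R5) = 0.3663+0.000j S between n0,n6
  Y(C1) = 0.000+0.2047j S between n2,n6
  Y(R6) = 0.04926+0.000j S between n0,n6
  Y(C2) = 0.000+0.003525j S between n0,n6
  Y(R7) = 0.09804+0.000j S between n1,n6
  Y(R8) = 0.2092+0.000j S between n6,n1
  Y(L2) = 0.000-0.1365j S between n3,n0
  Y(L3) = 0.000-0.3070j S between n4,n1
  Y(R9) = 0.04184+0.000j S between n4,n3
  Y(R10) = 0.7692+0.000j S between n0,n3
  Y(R11) = 0.02212+0.000j S between n6,n5
  Y(R12) = 0.2062+0.000j S between n5,n1
  Y(L4) = 0.000-0.7079j S between n3,n6
  Y(R13) = 0.02247+0.000j S between n4,n2
  V1: constraint V(n5)−V(n4) = 4.21
  V2: constraint V(n2)−V(n1) = 10.8
  I1: injects 0.366 A into n5 (from n2)
Assemble and solve the 8×8 MNA system:
  V(n1)=-2.832-4.074j  V(n2)=7.968-4.074j  V(n3)=0.01220-0.03256j  V(n4)=-3.600-3.748j  V(n5)=0.6104-3.748j  V(n6)=-0.2211+0.2379j
  i(V1)=-0.3634+0.03323j  i(V2)=-1.613-1.615j

2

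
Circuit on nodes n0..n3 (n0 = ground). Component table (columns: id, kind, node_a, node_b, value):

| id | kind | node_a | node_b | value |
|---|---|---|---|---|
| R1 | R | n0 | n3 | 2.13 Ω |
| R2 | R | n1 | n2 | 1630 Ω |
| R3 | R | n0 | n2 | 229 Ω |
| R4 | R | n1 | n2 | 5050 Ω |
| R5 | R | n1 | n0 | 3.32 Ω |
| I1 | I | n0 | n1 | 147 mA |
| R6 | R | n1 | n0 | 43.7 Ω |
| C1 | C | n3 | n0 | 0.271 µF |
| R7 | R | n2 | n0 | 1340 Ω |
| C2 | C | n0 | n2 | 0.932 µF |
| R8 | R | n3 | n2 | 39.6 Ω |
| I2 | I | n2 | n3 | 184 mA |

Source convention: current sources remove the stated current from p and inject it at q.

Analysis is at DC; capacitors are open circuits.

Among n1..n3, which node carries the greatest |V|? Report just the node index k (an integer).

2

MNA unknowns: 3 node voltages V₁..V_3
R1: Y=0.4695 on G[0,3]
R2: Y=0.0006135 on G[1,2]
R3: Y=0.004367 on G[0,2]
R4: Y=0.0001980 on G[1,2]
R5: Y=0.3012 on G[1,0]
I1: z[0]−=0.147, z[1]+=0.147
R6: Y=0.02288 on G[1,0]
C1: Y=0.000 on G[3,0]
R7: Y=0.0007463 on G[2,0]
C2: Y=0.000 on G[0,2]
R8: Y=0.02525 on G[3,2]
I2: z[2]−=0.184, z[3]+=0.184
solve → V1=0.4379, V2=-5.830, V3=0.07433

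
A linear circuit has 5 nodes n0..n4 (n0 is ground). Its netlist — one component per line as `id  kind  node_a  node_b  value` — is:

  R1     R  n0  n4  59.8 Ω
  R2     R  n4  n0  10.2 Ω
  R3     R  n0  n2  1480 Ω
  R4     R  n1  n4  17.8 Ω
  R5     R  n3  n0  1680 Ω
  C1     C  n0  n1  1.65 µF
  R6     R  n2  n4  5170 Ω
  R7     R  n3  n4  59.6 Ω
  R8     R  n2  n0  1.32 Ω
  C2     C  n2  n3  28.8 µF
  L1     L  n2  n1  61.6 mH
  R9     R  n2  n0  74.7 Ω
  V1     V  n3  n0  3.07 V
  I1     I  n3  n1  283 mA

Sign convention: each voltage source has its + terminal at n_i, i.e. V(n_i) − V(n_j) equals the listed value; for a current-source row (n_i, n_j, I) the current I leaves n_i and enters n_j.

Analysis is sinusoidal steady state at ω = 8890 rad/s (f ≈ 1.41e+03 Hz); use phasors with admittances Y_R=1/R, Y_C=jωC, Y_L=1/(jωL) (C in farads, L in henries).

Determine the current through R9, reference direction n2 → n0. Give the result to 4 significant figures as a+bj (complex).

MNA unknowns: 4 node voltages V₁..V_4 plus 1 source current (V1)
R1: Y=0.01672+0.000j on G[0,4]
R2: Y=0.09804+0.000j on G[4,0]
R3: Y=0.0006757+0.000j on G[0,2]
R4: Y=0.05618+0.000j on G[1,4]
R5: Y=0.0005952+0.000j on G[3,0]
C1: Y=0.000+0.01467j on G[0,1]
R6: Y=0.0001934+0.000j on G[2,4]
R7: Y=0.01678+0.000j on G[3,4]
R8: Y=0.7576+0.000j on G[2,0]
C2: Y=0.000+0.2560j on G[2,3]
L1: Y=0.000-0.001826j on G[2,1]
R9: Y=0.01339+0.000j on G[2,0]
V1: row V3−V0=3.07, i_V1 at 3,0
I1: z[3]−=0.283, z[1]+=0.283
solve → V1=6.883-2.257j, V2=0.2934+0.9053j, V3=3.070+0.000j, V4=2.332-0.6738j
aux → i_V1=-0.5290-0.7222j

0.003928+0.01212j A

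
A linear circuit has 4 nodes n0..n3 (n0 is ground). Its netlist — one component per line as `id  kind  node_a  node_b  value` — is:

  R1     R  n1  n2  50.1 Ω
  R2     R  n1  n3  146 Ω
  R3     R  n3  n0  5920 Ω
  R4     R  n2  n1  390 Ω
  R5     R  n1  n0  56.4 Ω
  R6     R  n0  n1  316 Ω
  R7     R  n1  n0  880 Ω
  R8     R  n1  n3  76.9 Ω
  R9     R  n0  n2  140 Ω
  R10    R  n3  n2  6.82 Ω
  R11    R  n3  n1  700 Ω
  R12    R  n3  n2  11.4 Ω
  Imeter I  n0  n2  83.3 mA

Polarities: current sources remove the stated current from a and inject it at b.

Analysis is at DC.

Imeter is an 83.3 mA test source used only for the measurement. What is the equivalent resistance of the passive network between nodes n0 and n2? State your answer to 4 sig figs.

Element admittances at DC:
  Y(R1) = 0.01996 S between n1,n2
  Y(R2) = 0.006849 S between n1,n3
  Y(R3) = 0.0001689 S between n3,n0
  Y(R4) = 0.002564 S between n2,n1
  Y(R5) = 0.01773 S between n1,n0
  Y(R6) = 0.003165 S between n0,n1
  Y(R7) = 0.001136 S between n1,n0
  Y(R8) = 0.01300 S between n1,n3
  Y(R9) = 0.007143 S between n0,n2
  Y(R10) = 0.1466 S between n3,n2
  Y(R11) = 0.001429 S between n3,n1
  Y(R12) = 0.08772 S between n3,n2
  Imeter: injects 0.0833 A into n2 (from n0)
Assemble and solve the 3×3 MNA system:
  V(n1)=2.511  V(n2)=3.829  V(n3)=3.716

R_eq = 45.96 Ω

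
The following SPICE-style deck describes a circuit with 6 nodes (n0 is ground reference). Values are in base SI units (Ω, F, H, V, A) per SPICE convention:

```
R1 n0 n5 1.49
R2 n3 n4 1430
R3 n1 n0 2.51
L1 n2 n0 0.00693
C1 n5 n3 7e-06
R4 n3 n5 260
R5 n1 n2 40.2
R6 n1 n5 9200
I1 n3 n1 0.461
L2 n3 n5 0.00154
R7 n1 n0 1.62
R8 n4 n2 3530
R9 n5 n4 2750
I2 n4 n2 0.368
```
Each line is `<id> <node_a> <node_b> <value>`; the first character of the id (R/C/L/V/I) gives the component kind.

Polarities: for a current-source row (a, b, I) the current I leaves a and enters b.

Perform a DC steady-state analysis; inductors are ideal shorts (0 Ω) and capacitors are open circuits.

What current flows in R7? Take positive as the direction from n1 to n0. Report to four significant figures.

0.2734 A

MNA unknowns: 5 node voltages V₁..V_5 plus 2 source currents (L1, L2)
R1: Y=0.6711 on G[0,5]
R2: Y=0.0006993 on G[3,4]
R3: Y=0.3984 on G[1,0]
L1: row V2−V0=0, i_L1 at 2,0
C1: Y=0.000 on G[5,3]
R4: Y=0.003846 on G[3,5]
R5: Y=0.02488 on G[1,2]
R6: Y=0.0001087 on G[1,5]
I1: z[3]−=0.461, z[1]+=0.461
L2: row V3−V5=0, i_L2 at 3,5
R7: Y=0.6173 on G[1,0]
R8: Y=0.0002833 on G[4,2]
R9: Y=0.0003636 on G[5,4]
I2: z[4]−=0.368, z[2]+=0.368
solve → V1=0.4429, V2=0.000, V3=-1.119, V4=-274.2, V5=-1.119
aux → i_L1=0.3013, i_L2=-0.6520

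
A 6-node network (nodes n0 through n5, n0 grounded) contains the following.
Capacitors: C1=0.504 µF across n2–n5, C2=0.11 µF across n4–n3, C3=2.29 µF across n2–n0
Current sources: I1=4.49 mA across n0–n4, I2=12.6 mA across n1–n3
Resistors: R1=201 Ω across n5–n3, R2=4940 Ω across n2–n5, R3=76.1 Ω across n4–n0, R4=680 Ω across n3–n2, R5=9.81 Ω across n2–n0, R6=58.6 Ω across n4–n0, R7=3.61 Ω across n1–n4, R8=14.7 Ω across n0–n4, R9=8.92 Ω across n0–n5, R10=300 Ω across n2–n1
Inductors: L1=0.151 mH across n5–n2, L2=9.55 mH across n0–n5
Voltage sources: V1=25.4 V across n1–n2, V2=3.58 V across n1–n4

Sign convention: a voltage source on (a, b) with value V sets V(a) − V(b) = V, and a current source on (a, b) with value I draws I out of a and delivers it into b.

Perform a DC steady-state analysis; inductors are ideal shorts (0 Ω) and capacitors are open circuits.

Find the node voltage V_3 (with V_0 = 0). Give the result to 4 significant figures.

1.955 V

Apply KCL at each of the 5 non-ground nodes and solve the resulting linear system.
Node n1: branches {I2, R7, R10, V1, V2} → V_1 = 25.40
Node n2: branches {C1, R2, C3, R4, R5, L1, R10, V1} → V_2 = 0.000
Node n3: branches {C2, I2, R1, R4} → V_3 = 1.955
Node n4: branches {I1, C2, R3, R6, R7, R8, V2} → V_4 = 21.82
Node n5: branches {C1, R1, R2, L1, R9, L2} → V_5 = 0.000
Source currents: i(L1)=2.149, i(L2)=2.139, i(V1)=-2.236, i(V2)=1.147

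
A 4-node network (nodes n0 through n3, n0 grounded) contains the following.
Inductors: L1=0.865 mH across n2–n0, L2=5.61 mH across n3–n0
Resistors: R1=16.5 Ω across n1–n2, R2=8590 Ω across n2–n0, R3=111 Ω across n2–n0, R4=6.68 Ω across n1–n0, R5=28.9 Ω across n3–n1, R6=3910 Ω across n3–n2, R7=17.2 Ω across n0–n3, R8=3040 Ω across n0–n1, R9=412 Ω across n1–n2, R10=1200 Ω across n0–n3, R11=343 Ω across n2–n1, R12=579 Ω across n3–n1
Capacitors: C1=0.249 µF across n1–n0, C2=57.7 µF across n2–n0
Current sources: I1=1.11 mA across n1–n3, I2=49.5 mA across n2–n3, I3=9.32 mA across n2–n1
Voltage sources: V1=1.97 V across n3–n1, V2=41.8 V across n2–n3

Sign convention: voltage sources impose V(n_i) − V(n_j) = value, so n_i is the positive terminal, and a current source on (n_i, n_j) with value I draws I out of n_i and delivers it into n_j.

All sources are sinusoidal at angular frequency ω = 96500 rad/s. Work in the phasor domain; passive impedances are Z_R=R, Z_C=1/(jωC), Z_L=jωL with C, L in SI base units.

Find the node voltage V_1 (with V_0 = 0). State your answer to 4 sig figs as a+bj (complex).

Element admittances at ω=96500 rad/s:
  Y(L1) = 0.000-0.01198j S between n2,n0
  Y(R1) = 0.06061+0.000j S between n1,n2
  Y(R2) = 0.0001164+0.000j S between n2,n0
  Y(R3) = 0.009009+0.000j S between n2,n0
  Y(R4) = 0.1497+0.000j S between n1,n0
  Y(R5) = 0.03460+0.000j S between n3,n1
  Y(C1) = 0.000+0.02403j S between n1,n0
  Y(R6) = 0.0002558+0.000j S between n3,n2
  I1: injects 0.00111 A into n3 (from n1)
  Y(R7) = 0.05814+0.000j S between n0,n3
  Y(R8) = 0.0003289+0.000j S between n0,n1
  Y(R9) = 0.002427+0.000j S between n1,n2
  I2: injects 0.0495 A into n3 (from n2)
  I3: injects 0.00932 A into n1 (from n2)
  Y(L2) = 0.000-0.001847j S between n3,n0
  Y(C2) = 0.000+5.568j S between n2,n0
  Y(R10) = 0.0008333+0.000j S between n0,n3
  Y(R11) = 0.002915+0.000j S between n2,n1
  Y(R12) = 0.001727+0.000j S between n3,n1
  V1: constraint V(n3)−V(n1) = 1.97
  V2: constraint V(n2)−V(n3) = 41.8
Assemble and solve the 5×5 MNA system:
  V(n1)=-43.53-1.610j  V(n2)=0.2376-1.610j  V(n3)=-41.56-1.610j
  i(V1)=-9.459-1.288j  i(V2)=-11.90-1.306j

-43.53-1.610j V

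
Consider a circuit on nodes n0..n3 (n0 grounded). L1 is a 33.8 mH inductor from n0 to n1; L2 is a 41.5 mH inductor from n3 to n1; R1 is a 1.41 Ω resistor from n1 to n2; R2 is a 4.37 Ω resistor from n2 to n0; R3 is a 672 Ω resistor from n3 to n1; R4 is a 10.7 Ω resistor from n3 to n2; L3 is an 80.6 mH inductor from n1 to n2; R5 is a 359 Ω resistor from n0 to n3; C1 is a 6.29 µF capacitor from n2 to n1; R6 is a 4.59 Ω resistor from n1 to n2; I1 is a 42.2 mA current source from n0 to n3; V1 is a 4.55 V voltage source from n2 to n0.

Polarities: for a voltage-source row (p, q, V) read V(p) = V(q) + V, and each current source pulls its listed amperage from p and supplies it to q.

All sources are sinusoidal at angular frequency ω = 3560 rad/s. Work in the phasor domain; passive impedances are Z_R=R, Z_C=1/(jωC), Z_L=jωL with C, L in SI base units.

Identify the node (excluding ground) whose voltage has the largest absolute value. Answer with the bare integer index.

3

Apply KCL at each of the 3 non-ground nodes and solve the resulting linear system.
Node n1: branches {L1, L2, R1, R3, L3, C1, R6} → V_1 = 4.551+0.03854j
Node n2: branches {R1, R2, R4, L3, C1, R6, V1} → V_2 = 4.550+0.000j
Node n3: branches {L2, R3, R4, R5, I1} → V_3 = 4.853+0.02154j
Source currents: i(V1)=-1.013+0.03776j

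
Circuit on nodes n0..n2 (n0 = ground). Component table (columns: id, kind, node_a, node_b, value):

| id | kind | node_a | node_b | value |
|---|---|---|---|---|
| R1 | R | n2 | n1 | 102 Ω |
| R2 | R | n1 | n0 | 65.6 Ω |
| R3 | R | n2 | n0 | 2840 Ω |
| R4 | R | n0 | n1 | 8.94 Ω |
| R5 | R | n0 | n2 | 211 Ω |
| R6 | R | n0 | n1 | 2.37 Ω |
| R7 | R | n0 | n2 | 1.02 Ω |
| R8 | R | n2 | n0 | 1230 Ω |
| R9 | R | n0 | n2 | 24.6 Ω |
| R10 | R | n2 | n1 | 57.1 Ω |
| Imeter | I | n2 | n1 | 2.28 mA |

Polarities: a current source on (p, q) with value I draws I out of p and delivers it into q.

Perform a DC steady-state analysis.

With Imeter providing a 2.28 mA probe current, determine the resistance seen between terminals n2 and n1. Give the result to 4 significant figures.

MNA unknowns: 2 node voltages V₁..V_2
R1: Y=0.009804 on G[2,1]
R2: Y=0.01524 on G[1,0]
R3: Y=0.0003521 on G[2,0]
R4: Y=0.1119 on G[0,1]
R5: Y=0.004739 on G[0,2]
R6: Y=0.4219 on G[0,1]
R7: Y=0.9804 on G[0,2]
R8: Y=0.0008130 on G[2,0]
R9: Y=0.04065 on G[0,2]
R10: Y=0.01751 on G[2,1]
Imeter: z[2]−=0.00228, z[1]+=0.00228
solve → V1=0.003858, V2=-0.002063

R_eq = 2.597 Ω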